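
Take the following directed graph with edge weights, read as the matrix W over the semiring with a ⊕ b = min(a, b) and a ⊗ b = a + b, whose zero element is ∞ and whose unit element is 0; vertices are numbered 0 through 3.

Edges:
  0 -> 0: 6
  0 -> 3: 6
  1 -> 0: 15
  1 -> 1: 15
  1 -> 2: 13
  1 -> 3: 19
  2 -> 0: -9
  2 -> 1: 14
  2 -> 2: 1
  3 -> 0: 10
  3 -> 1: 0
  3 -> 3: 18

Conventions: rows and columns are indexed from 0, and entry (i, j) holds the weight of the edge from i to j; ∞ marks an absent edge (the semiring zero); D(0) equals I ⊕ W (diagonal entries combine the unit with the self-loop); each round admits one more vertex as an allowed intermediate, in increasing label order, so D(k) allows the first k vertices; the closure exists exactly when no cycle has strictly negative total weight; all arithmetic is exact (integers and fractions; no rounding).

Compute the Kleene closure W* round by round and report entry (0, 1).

D(0):
  [0, ∞, ∞, 6]
  [15, 0, 13, 19]
  [-9, 14, 0, ∞]
  [10, 0, ∞, 0]
D(1):
  [0, ∞, ∞, 6]
  [15, 0, 13, 19]
  [-9, 14, 0, -3]
  [10, 0, ∞, 0]
D(2):
  [0, ∞, ∞, 6]
  [15, 0, 13, 19]
  [-9, 14, 0, -3]
  [10, 0, 13, 0]
D(3):
  [0, ∞, ∞, 6]
  [4, 0, 13, 10]
  [-9, 14, 0, -3]
  [4, 0, 13, 0]
D(4):
  [0, 6, 19, 6]
  [4, 0, 13, 10]
  [-9, -3, 0, -3]
  [4, 0, 13, 0]
Answer: W*[0][1] = 6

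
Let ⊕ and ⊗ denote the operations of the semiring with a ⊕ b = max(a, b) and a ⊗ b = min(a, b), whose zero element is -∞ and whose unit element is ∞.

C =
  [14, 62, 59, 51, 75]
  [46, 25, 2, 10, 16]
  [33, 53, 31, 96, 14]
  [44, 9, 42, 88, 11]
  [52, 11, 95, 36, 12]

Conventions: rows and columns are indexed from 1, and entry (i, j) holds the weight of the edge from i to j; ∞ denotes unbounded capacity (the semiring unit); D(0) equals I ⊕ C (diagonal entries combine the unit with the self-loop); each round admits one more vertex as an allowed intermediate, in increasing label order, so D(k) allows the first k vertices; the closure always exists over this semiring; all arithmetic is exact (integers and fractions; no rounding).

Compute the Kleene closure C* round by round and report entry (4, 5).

D(0):
  [∞, 62, 59, 51, 75]
  [46, ∞, 2, 10, 16]
  [33, 53, ∞, 96, 14]
  [44, 9, 42, ∞, 11]
  [52, 11, 95, 36, ∞]
D(1):
  [∞, 62, 59, 51, 75]
  [46, ∞, 46, 46, 46]
  [33, 53, ∞, 96, 33]
  [44, 44, 44, ∞, 44]
  [52, 52, 95, 51, ∞]
D(2):
  [∞, 62, 59, 51, 75]
  [46, ∞, 46, 46, 46]
  [46, 53, ∞, 96, 46]
  [44, 44, 44, ∞, 44]
  [52, 52, 95, 51, ∞]
D(3):
  [∞, 62, 59, 59, 75]
  [46, ∞, 46, 46, 46]
  [46, 53, ∞, 96, 46]
  [44, 44, 44, ∞, 44]
  [52, 53, 95, 95, ∞]
D(4):
  [∞, 62, 59, 59, 75]
  [46, ∞, 46, 46, 46]
  [46, 53, ∞, 96, 46]
  [44, 44, 44, ∞, 44]
  [52, 53, 95, 95, ∞]
D(5):
  [∞, 62, 75, 75, 75]
  [46, ∞, 46, 46, 46]
  [46, 53, ∞, 96, 46]
  [44, 44, 44, ∞, 44]
  [52, 53, 95, 95, ∞]
Answer: C*[4][5] = 44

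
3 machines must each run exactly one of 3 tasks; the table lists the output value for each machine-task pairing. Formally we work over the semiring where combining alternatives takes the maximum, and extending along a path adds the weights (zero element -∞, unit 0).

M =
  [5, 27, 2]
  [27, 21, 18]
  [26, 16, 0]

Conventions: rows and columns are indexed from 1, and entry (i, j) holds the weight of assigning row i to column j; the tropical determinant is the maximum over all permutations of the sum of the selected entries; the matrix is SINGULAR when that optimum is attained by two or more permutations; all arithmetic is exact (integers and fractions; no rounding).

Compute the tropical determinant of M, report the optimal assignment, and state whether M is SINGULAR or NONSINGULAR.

σ = (1, 2, 3): 5 + 21 + 0 = 26
σ = (1, 3, 2): 5 + 18 + 16 = 39
σ = (2, 1, 3): 27 + 27 + 0 = 54
σ = (2, 3, 1): 27 + 18 + 26 = 71
σ = (3, 1, 2): 2 + 27 + 16 = 45
σ = (3, 2, 1): 2 + 21 + 26 = 49
Optimal value attained by: σ = (2, 3, 1).
Answer: det⊕(M) = 71; verdict: NONSINGULAR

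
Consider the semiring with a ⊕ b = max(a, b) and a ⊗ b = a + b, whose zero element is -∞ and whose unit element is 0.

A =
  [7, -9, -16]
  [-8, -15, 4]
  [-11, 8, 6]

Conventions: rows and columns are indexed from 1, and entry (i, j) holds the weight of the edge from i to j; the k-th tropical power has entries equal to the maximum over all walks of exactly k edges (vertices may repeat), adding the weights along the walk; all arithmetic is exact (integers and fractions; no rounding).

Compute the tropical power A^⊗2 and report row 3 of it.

A^⊗2:
  [14, -2, -5]
  [-1, 12, 10]
  [0, 14, 12]
Answer: row 3 of A^⊗2 = [0, 14, 12]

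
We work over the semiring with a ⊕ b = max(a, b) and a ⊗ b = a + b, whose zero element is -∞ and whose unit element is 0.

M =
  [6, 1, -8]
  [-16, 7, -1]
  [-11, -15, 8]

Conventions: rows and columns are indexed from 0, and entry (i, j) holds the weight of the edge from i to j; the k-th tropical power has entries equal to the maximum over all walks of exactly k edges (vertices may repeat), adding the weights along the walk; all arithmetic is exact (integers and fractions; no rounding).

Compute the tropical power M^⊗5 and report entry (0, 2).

M^⊗2:
  [12, 8, 0]
  [-9, 14, 7]
  [-3, -7, 16]
M^⊗3:
  [18, 15, 8]
  [-2, 21, 15]
  [5, 1, 24]
M^⊗4:
  [24, 22, 16]
  [5, 28, 23]
  [13, 9, 32]
M^⊗5:
  [30, 29, 24]
  [12, 35, 31]
  [21, 17, 40]
Key observation: the optimum is the walk 0->1->2->2->2->2, with weight 1 + (-1) + 8 + 8 + 8 = 24.
Optimal value attained by: walk 0->1->2->2->2->2.
Answer: (M^⊗5)[0][2] = 24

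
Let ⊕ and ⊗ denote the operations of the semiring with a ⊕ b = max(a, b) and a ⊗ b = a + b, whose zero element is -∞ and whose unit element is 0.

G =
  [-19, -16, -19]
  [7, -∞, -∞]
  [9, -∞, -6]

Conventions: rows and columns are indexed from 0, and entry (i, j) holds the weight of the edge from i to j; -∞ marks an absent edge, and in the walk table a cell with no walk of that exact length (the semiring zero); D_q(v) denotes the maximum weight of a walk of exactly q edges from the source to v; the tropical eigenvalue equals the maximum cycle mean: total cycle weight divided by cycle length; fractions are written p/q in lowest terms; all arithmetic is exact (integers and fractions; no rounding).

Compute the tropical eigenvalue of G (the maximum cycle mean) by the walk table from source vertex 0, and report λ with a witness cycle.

q=0: [0, -∞, -∞]
q=1: [-19, -16, -19]
q=2: [-9, -35, -25]
q=3: [-16, -25, -28]
Optimal cycle mean attained by: cycle 0->1->0, total (-16) + 7, length 2.
Answer: λ = -9/2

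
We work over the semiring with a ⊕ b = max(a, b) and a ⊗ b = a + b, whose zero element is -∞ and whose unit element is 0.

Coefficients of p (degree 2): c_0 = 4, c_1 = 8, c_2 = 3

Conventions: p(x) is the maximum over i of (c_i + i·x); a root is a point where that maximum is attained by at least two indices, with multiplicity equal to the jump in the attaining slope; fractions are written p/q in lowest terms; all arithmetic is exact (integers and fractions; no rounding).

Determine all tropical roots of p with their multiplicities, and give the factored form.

hull edge (i=0, c=4) to (i=1, c=8): slope 4, span 1
hull edge (i=1, c=8) to (i=2, c=3): slope -5, span 1
Factored form: p(x) = 3 ⊗ (x ⊕ (-4)) ⊗ (x ⊕ 5)
Answer: roots = -4 (mult 1), 5 (mult 1)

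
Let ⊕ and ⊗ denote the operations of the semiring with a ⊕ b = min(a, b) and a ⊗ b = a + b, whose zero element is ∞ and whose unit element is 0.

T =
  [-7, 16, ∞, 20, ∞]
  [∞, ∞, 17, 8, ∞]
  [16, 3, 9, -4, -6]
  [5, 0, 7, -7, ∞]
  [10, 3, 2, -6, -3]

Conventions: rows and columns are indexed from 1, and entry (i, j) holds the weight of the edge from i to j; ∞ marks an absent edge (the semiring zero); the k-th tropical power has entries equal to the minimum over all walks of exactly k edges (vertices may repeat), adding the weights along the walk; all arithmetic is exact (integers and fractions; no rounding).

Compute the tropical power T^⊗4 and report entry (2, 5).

T^⊗2:
  [-14, 9, 27, 13, ∞]
  [13, 8, 15, 1, 11]
  [1, -4, -4, -12, -9]
  [-2, -7, 0, -14, 1]
  [-1, -6, -1, -13, -6]
T^⊗3:
  [-21, 2, 20, 6, 21]
  [6, 1, 8, -6, 8]
  [-7, -12, -7, -19, -12]
  [-9, -14, -7, -21, -6]
  [-8, -13, -6, -20, -9]
T^⊗4:
  [-28, -5, 13, -1, 14]
  [-1, -6, 1, -13, 2]
  [-14, -19, -12, -26, -15]
  [-16, -21, -14, -28, -13]
  [-15, -20, -13, -27, -12]
Key observation: the optimum is the walk 2->4->4->3->5, with weight 8 + (-7) + 7 + (-6) = 2.
Optimal value attained by: walk 2->4->4->3->5.
Answer: (T^⊗4)[2][5] = 2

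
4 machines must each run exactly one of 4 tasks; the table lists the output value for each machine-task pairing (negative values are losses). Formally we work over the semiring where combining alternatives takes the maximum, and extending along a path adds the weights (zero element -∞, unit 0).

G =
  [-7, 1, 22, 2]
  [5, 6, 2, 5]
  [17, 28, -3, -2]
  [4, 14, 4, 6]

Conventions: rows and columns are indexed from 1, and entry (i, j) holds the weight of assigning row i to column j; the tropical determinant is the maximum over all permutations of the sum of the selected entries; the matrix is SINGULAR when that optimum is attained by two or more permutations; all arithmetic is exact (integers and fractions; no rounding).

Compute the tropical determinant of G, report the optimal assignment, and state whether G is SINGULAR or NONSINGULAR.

σ = (1, 2, 3, 4): (-7) + 6 + (-3) + 6 = 2
σ = (1, 2, 4, 3): (-7) + 6 + (-2) + 4 = 1
σ = (1, 3, 2, 4): (-7) + 2 + 28 + 6 = 29
σ = (1, 3, 4, 2): (-7) + 2 + (-2) + 14 = 7
σ = (1, 4, 2, 3): (-7) + 5 + 28 + 4 = 30
σ = (1, 4, 3, 2): (-7) + 5 + (-3) + 14 = 9
σ = (2, 1, 3, 4): 1 + 5 + (-3) + 6 = 9
σ = (2, 1, 4, 3): 1 + 5 + (-2) + 4 = 8
σ = (2, 3, 1, 4): 1 + 2 + 17 + 6 = 26
σ = (2, 3, 4, 1): 1 + 2 + (-2) + 4 = 5
σ = (2, 4, 1, 3): 1 + 5 + 17 + 4 = 27
σ = (2, 4, 3, 1): 1 + 5 + (-3) + 4 = 7
σ = (3, 1, 2, 4): 22 + 5 + 28 + 6 = 61
σ = (3, 1, 4, 2): 22 + 5 + (-2) + 14 = 39
σ = (3, 2, 1, 4): 22 + 6 + 17 + 6 = 51
σ = (3, 2, 4, 1): 22 + 6 + (-2) + 4 = 30
σ = (3, 4, 1, 2): 22 + 5 + 17 + 14 = 58
σ = (3, 4, 2, 1): 22 + 5 + 28 + 4 = 59
σ = (4, 1, 2, 3): 2 + 5 + 28 + 4 = 39
σ = (4, 1, 3, 2): 2 + 5 + (-3) + 14 = 18
σ = (4, 2, 1, 3): 2 + 6 + 17 + 4 = 29
σ = (4, 2, 3, 1): 2 + 6 + (-3) + 4 = 9
σ = (4, 3, 1, 2): 2 + 2 + 17 + 14 = 35
σ = (4, 3, 2, 1): 2 + 2 + 28 + 4 = 36
Optimal value attained by: σ = (3, 1, 2, 4).
Answer: det⊕(G) = 61; verdict: NONSINGULAR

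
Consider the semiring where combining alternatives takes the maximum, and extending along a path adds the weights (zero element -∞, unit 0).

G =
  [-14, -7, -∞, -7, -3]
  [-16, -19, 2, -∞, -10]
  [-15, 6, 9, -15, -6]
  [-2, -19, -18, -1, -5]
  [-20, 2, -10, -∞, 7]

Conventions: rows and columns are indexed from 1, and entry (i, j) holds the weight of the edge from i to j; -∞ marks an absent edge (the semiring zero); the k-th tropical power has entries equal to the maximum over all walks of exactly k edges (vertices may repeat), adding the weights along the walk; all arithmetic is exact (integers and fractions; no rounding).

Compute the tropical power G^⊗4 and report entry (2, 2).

G^⊗2:
  [-9, -1, -5, -8, 4]
  [-13, 8, 11, -13, -3]
  [-6, 15, 18, -6, 3]
  [-3, -3, -9, -2, 2]
  [-13, 9, 4, -25, 14]
G^⊗3:
  [-10, 6, 4, -9, 11]
  [-4, 17, 20, -4, 5]
  [3, 24, 27, 3, 12]
  [-4, 4, 0, -3, 9]
  [-6, 16, 13, -11, 21]
G^⊗4:
  [-9, 13, 13, -10, 18]
  [5, 26, 29, 5, 14]
  [12, 33, 36, 12, 21]
  [-5, 11, 9, -4, 16]
  [1, 23, 22, -2, 28]
Key observation: the optimum is the walk 2->3->3->3->2, with weight 2 + 9 + 9 + 6 = 26.
Optimal value attained by: walk 2->3->3->3->2.
Answer: (G^⊗4)[2][2] = 26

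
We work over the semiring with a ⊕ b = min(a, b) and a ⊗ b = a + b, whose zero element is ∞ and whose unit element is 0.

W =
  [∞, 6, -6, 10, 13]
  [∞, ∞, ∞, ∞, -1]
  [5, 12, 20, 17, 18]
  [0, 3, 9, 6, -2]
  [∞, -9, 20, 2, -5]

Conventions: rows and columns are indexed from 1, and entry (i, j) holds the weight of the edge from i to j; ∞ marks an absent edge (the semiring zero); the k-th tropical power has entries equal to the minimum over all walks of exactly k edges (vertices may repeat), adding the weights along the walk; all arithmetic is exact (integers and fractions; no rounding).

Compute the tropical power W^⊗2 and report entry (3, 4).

W^⊗2:
  [-1, 4, 14, 11, 5]
  [∞, -10, 19, 1, -6]
  [17, 9, -1, 15, 11]
  [6, -11, -6, 0, -7]
  [2, -14, 11, -3, -10]
Key observation: the optimum is the walk 3->1->4, with weight 5 + 10 = 15.
Optimal value attained by: walk 3->1->4.
Answer: (W^⊗2)[3][4] = 15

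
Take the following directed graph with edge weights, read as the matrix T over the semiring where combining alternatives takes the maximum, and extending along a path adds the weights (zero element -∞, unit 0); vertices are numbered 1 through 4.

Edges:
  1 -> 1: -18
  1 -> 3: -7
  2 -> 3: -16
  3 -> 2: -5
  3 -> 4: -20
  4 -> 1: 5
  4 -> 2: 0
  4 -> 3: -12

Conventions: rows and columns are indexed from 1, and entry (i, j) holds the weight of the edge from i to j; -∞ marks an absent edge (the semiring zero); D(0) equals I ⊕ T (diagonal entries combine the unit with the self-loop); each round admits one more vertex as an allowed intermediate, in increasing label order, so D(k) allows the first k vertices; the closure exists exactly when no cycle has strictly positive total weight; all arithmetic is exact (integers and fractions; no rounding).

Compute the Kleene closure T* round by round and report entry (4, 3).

D(0):
  [0, -∞, -7, -∞]
  [-∞, 0, -16, -∞]
  [-∞, -5, 0, -20]
  [5, 0, -12, 0]
D(1):
  [0, -∞, -7, -∞]
  [-∞, 0, -16, -∞]
  [-∞, -5, 0, -20]
  [5, 0, -2, 0]
D(2):
  [0, -∞, -7, -∞]
  [-∞, 0, -16, -∞]
  [-∞, -5, 0, -20]
  [5, 0, -2, 0]
D(3):
  [0, -12, -7, -27]
  [-∞, 0, -16, -36]
  [-∞, -5, 0, -20]
  [5, 0, -2, 0]
D(4):
  [0, -12, -7, -27]
  [-31, 0, -16, -36]
  [-15, -5, 0, -20]
  [5, 0, -2, 0]
Answer: T*[4][3] = -2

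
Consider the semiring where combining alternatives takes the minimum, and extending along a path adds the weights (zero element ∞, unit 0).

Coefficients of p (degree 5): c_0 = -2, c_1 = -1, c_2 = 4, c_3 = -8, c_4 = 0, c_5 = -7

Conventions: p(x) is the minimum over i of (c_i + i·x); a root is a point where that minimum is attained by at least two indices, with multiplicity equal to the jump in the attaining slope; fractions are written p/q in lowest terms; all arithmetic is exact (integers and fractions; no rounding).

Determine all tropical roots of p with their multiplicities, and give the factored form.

hull edge (i=0, c=-2) to (i=3, c=-8): slope -2, span 3
hull edge (i=3, c=-8) to (i=5, c=-7): slope 1/2, span 2
Factored form: p(x) = -7 ⊗ (x ⊕ (-1/2)) ⊗ (x ⊕ (-1/2)) ⊗ (x ⊕ 2) ⊗ (x ⊕ 2) ⊗ (x ⊕ 2)
Answer: roots = -1/2 (mult 2), 2 (mult 3)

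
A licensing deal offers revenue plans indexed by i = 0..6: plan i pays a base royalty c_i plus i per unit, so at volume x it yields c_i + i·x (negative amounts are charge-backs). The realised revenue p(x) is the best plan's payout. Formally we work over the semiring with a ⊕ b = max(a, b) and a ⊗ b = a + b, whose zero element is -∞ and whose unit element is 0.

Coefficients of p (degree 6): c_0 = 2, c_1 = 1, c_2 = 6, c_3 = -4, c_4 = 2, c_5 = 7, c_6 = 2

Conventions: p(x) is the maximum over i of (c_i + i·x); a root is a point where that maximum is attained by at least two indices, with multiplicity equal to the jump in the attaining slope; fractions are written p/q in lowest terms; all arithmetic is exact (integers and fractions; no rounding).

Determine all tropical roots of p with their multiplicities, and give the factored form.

hull edge (i=0, c=2) to (i=2, c=6): slope 2, span 2
hull edge (i=2, c=6) to (i=5, c=7): slope 1/3, span 3
hull edge (i=5, c=7) to (i=6, c=2): slope -5, span 1
Factored form: p(x) = 2 ⊗ (x ⊕ (-2)) ⊗ (x ⊕ (-2)) ⊗ (x ⊕ (-1/3)) ⊗ (x ⊕ (-1/3)) ⊗ (x ⊕ (-1/3)) ⊗ (x ⊕ 5)
Answer: roots = -2 (mult 2), -1/3 (mult 3), 5 (mult 1)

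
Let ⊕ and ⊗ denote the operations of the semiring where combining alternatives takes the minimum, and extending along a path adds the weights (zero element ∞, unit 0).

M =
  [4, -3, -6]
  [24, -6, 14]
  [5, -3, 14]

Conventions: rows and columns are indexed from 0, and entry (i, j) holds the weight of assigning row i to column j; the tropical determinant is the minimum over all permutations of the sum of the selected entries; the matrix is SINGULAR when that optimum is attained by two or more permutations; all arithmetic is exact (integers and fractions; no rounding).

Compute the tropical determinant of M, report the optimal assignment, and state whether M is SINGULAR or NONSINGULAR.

σ = (0, 1, 2): 4 + (-6) + 14 = 12
σ = (0, 2, 1): 4 + 14 + (-3) = 15
σ = (1, 0, 2): (-3) + 24 + 14 = 35
σ = (1, 2, 0): (-3) + 14 + 5 = 16
σ = (2, 0, 1): (-6) + 24 + (-3) = 15
σ = (2, 1, 0): (-6) + (-6) + 5 = -7
Optimal value attained by: σ = (2, 1, 0).
Answer: det⊕(M) = -7; verdict: NONSINGULAR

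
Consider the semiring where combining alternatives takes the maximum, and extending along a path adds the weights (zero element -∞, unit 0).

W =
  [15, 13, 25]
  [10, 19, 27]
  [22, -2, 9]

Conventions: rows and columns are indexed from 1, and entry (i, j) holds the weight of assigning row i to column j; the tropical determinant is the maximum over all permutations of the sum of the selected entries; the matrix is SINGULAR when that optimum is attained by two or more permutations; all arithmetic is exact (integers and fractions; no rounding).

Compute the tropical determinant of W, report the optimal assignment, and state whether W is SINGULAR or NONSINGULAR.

σ = (1, 2, 3): 15 + 19 + 9 = 43
σ = (1, 3, 2): 15 + 27 + (-2) = 40
σ = (2, 1, 3): 13 + 10 + 9 = 32
σ = (2, 3, 1): 13 + 27 + 22 = 62
σ = (3, 1, 2): 25 + 10 + (-2) = 33
σ = (3, 2, 1): 25 + 19 + 22 = 66
Optimal value attained by: σ = (3, 2, 1).
Answer: det⊕(W) = 66; verdict: NONSINGULAR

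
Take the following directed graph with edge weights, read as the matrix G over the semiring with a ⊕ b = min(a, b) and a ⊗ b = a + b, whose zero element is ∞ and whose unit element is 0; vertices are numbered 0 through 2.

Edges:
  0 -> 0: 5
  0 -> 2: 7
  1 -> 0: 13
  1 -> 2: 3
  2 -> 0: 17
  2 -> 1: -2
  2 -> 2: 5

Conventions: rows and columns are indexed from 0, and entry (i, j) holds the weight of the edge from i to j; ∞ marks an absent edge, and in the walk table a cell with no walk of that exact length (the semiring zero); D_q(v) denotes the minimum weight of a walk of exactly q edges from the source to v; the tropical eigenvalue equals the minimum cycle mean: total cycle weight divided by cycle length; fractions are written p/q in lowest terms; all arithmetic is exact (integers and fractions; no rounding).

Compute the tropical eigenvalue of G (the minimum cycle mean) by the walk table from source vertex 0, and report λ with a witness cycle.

q=0: [0, ∞, ∞]
q=1: [5, ∞, 7]
q=2: [10, 5, 12]
q=3: [15, 10, 8]
Optimal cycle mean attained by: cycle 1->2->1, total 3 + (-2), length 2.
Answer: λ = 1/2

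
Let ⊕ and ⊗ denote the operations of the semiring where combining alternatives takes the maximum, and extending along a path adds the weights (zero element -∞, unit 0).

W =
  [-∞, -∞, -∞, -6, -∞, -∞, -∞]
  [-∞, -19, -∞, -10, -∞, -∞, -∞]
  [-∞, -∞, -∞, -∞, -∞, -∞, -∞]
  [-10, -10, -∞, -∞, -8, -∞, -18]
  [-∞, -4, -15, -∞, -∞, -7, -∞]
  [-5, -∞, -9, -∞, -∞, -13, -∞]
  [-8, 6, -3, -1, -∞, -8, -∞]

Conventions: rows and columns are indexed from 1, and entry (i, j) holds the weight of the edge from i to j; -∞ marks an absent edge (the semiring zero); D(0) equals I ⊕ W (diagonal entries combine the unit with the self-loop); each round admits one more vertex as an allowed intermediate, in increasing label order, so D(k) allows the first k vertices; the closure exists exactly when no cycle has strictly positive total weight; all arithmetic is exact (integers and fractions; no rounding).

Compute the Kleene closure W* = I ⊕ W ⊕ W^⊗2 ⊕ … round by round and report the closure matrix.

D(0):
  [0, -∞, -∞, -6, -∞, -∞, -∞]
  [-∞, 0, -∞, -10, -∞, -∞, -∞]
  [-∞, -∞, 0, -∞, -∞, -∞, -∞]
  [-10, -10, -∞, 0, -8, -∞, -18]
  [-∞, -4, -15, -∞, 0, -7, -∞]
  [-5, -∞, -9, -∞, -∞, 0, -∞]
  [-8, 6, -3, -1, -∞, -8, 0]
D(1):
  [0, -∞, -∞, -6, -∞, -∞, -∞]
  [-∞, 0, -∞, -10, -∞, -∞, -∞]
  [-∞, -∞, 0, -∞, -∞, -∞, -∞]
  [-10, -10, -∞, 0, -8, -∞, -18]
  [-∞, -4, -15, -∞, 0, -7, -∞]
  [-5, -∞, -9, -11, -∞, 0, -∞]
  [-8, 6, -3, -1, -∞, -8, 0]
D(2):
  [0, -∞, -∞, -6, -∞, -∞, -∞]
  [-∞, 0, -∞, -10, -∞, -∞, -∞]
  [-∞, -∞, 0, -∞, -∞, -∞, -∞]
  [-10, -10, -∞, 0, -8, -∞, -18]
  [-∞, -4, -15, -14, 0, -7, -∞]
  [-5, -∞, -9, -11, -∞, 0, -∞]
  [-8, 6, -3, -1, -∞, -8, 0]
D(3):
  [0, -∞, -∞, -6, -∞, -∞, -∞]
  [-∞, 0, -∞, -10, -∞, -∞, -∞]
  [-∞, -∞, 0, -∞, -∞, -∞, -∞]
  [-10, -10, -∞, 0, -8, -∞, -18]
  [-∞, -4, -15, -14, 0, -7, -∞]
  [-5, -∞, -9, -11, -∞, 0, -∞]
  [-8, 6, -3, -1, -∞, -8, 0]
D(4):
  [0, -16, -∞, -6, -14, -∞, -24]
  [-20, 0, -∞, -10, -18, -∞, -28]
  [-∞, -∞, 0, -∞, -∞, -∞, -∞]
  [-10, -10, -∞, 0, -8, -∞, -18]
  [-24, -4, -15, -14, 0, -7, -32]
  [-5, -21, -9, -11, -19, 0, -29]
  [-8, 6, -3, -1, -9, -8, 0]
D(5):
  [0, -16, -29, -6, -14, -21, -24]
  [-20, 0, -33, -10, -18, -25, -28]
  [-∞, -∞, 0, -∞, -∞, -∞, -∞]
  [-10, -10, -23, 0, -8, -15, -18]
  [-24, -4, -15, -14, 0, -7, -32]
  [-5, -21, -9, -11, -19, 0, -29]
  [-8, 6, -3, -1, -9, -8, 0]
D(6):
  [0, -16, -29, -6, -14, -21, -24]
  [-20, 0, -33, -10, -18, -25, -28]
  [-∞, -∞, 0, -∞, -∞, -∞, -∞]
  [-10, -10, -23, 0, -8, -15, -18]
  [-12, -4, -15, -14, 0, -7, -32]
  [-5, -21, -9, -11, -19, 0, -29]
  [-8, 6, -3, -1, -9, -8, 0]
D(7):
  [0, -16, -27, -6, -14, -21, -24]
  [-20, 0, -31, -10, -18, -25, -28]
  [-∞, -∞, 0, -∞, -∞, -∞, -∞]
  [-10, -10, -21, 0, -8, -15, -18]
  [-12, -4, -15, -14, 0, -7, -32]
  [-5, -21, -9, -11, -19, 0, -29]
  [-8, 6, -3, -1, -9, -8, 0]
Answer: W* = [[0, -16, -27, -6, -14, -21, -24], [-20, 0, -31, -10, -18, -25, -28], [-∞, -∞, 0, -∞, -∞, -∞, -∞], [-10, -10, -21, 0, -8, -15, -18], [-12, -4, -15, -14, 0, -7, -32], [-5, -21, -9, -11, -19, 0, -29], [-8, 6, -3, -1, -9, -8, 0]]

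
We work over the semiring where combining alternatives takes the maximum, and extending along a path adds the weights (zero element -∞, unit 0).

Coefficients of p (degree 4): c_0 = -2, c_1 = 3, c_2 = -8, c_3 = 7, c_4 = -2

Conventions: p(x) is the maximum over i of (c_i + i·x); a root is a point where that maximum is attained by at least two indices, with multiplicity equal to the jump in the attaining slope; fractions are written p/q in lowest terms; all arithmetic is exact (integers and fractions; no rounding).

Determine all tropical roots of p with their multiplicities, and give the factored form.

hull edge (i=0, c=-2) to (i=1, c=3): slope 5, span 1
hull edge (i=1, c=3) to (i=3, c=7): slope 2, span 2
hull edge (i=3, c=7) to (i=4, c=-2): slope -9, span 1
Factored form: p(x) = -2 ⊗ (x ⊕ (-5)) ⊗ (x ⊕ (-2)) ⊗ (x ⊕ (-2)) ⊗ (x ⊕ 9)
Answer: roots = -5 (mult 1), -2 (mult 2), 9 (mult 1)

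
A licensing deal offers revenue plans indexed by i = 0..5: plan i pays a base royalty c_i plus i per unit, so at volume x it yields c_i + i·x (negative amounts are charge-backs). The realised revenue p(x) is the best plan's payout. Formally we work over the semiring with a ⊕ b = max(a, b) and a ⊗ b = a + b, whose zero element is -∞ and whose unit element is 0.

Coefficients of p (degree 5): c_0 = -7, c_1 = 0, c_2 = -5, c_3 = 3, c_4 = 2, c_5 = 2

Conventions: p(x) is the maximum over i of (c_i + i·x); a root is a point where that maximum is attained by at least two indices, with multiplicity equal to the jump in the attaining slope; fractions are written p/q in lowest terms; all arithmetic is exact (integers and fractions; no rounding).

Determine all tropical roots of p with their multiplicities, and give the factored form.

hull edge (i=0, c=-7) to (i=1, c=0): slope 7, span 1
hull edge (i=1, c=0) to (i=3, c=3): slope 3/2, span 2
hull edge (i=3, c=3) to (i=5, c=2): slope -1/2, span 2
Factored form: p(x) = 2 ⊗ (x ⊕ (-7)) ⊗ (x ⊕ (-3/2)) ⊗ (x ⊕ (-3/2)) ⊗ (x ⊕ 1/2) ⊗ (x ⊕ 1/2)
Answer: roots = -7 (mult 1), -3/2 (mult 2), 1/2 (mult 2)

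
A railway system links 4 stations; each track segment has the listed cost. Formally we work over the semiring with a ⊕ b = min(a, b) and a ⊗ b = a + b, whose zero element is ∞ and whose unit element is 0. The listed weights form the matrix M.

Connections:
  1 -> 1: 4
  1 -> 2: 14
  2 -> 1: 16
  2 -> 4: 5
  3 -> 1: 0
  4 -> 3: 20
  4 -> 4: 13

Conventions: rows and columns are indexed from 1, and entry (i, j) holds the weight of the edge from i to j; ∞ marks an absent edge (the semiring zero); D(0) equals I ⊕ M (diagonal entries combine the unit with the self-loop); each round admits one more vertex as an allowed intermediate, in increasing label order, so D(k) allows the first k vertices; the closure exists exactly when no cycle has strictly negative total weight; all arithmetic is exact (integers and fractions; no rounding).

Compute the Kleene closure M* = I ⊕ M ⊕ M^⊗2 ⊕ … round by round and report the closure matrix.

D(0):
  [0, 14, ∞, ∞]
  [16, 0, ∞, 5]
  [0, ∞, 0, ∞]
  [∞, ∞, 20, 0]
D(1):
  [0, 14, ∞, ∞]
  [16, 0, ∞, 5]
  [0, 14, 0, ∞]
  [∞, ∞, 20, 0]
D(2):
  [0, 14, ∞, 19]
  [16, 0, ∞, 5]
  [0, 14, 0, 19]
  [∞, ∞, 20, 0]
D(3):
  [0, 14, ∞, 19]
  [16, 0, ∞, 5]
  [0, 14, 0, 19]
  [20, 34, 20, 0]
D(4):
  [0, 14, 39, 19]
  [16, 0, 25, 5]
  [0, 14, 0, 19]
  [20, 34, 20, 0]
Answer: M* = [[0, 14, 39, 19], [16, 0, 25, 5], [0, 14, 0, 19], [20, 34, 20, 0]]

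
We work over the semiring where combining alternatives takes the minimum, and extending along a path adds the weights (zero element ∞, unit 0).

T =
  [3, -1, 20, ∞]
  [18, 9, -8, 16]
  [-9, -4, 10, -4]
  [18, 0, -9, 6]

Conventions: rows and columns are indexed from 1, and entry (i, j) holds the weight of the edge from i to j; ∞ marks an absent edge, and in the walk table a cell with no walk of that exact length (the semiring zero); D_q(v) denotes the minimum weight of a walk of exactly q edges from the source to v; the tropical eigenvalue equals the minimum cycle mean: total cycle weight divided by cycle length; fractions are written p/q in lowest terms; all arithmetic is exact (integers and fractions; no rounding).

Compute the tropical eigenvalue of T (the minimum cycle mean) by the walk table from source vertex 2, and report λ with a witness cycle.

q=0: [∞, 0, ∞, ∞]
q=1: [18, 9, -8, 16]
q=2: [-17, -12, 1, -12]
q=3: [-14, -18, -21, -6]
q=4: [-30, -25, -26, -25]
Optimal cycle mean attained by: cycle 3->4->3, total (-4) + (-9), length 2.
Answer: λ = -13/2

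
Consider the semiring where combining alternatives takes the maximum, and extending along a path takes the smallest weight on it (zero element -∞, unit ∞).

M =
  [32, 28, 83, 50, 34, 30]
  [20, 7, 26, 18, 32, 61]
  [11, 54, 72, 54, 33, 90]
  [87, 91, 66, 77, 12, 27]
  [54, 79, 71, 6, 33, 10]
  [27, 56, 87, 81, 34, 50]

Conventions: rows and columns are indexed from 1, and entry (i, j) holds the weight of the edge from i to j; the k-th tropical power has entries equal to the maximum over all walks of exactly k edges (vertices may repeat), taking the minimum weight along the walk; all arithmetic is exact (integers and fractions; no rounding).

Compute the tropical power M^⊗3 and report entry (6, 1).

M^⊗2:
  [50, 54, 72, 54, 33, 83]
  [32, 56, 61, 61, 34, 50]
  [54, 56, 87, 81, 34, 72]
  [77, 77, 83, 77, 34, 66]
  [33, 54, 71, 54, 34, 71]
  [81, 81, 72, 77, 34, 87]
M^⊗3:
  [54, 56, 83, 81, 34, 72]
  [61, 61, 61, 61, 34, 61]
  [81, 81, 72, 77, 34, 87]
  [77, 77, 77, 77, 34, 83]
  [54, 56, 71, 71, 34, 71]
  [77, 77, 87, 81, 34, 72]
Key observation: the optimum is the walk 6->4->4->1, with weight 81 min 77 min 87 = 77.
Optimal value attained by: walk 6->4->4->1.
Answer: (M^⊗3)[6][1] = 77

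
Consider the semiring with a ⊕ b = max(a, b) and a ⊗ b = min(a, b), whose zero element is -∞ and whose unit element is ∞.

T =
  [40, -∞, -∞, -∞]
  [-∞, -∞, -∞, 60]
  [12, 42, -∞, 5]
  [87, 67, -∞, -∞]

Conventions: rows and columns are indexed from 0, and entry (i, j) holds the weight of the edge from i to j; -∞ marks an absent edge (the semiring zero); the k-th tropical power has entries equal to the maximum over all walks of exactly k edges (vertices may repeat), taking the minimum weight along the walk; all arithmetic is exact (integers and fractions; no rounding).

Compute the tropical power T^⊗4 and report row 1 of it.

T^⊗2:
  [40, -∞, -∞, -∞]
  [60, 60, -∞, -∞]
  [12, 5, -∞, 42]
  [40, -∞, -∞, 60]
T^⊗3:
  [40, -∞, -∞, -∞]
  [40, -∞, -∞, 60]
  [42, 42, -∞, 5]
  [60, 60, -∞, -∞]
T^⊗4:
  [40, -∞, -∞, -∞]
  [60, 60, -∞, -∞]
  [40, 5, -∞, 42]
  [40, -∞, -∞, 60]
Answer: row 1 of T^⊗4 = [60, 60, -∞, -∞]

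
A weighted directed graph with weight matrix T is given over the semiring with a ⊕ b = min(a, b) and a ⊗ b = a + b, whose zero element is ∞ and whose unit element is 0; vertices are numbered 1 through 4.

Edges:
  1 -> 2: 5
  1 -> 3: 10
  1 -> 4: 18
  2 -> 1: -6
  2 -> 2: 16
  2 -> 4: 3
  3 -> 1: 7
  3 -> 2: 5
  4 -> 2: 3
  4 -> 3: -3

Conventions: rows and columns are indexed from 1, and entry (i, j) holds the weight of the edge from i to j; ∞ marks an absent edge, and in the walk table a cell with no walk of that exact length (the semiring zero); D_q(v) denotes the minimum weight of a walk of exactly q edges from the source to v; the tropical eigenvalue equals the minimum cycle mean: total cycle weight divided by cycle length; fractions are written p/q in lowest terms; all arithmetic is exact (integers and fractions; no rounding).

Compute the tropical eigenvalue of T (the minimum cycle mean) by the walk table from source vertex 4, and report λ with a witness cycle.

q=0: [∞, ∞, ∞, 0]
q=1: [∞, 3, -3, ∞]
q=2: [-3, 2, ∞, 6]
q=3: [-4, 2, 3, 5]
q=4: [-4, 1, 2, 5]
Optimal cycle mean attained by: cycle 1->2->1, total 5 + (-6), length 2.
Answer: λ = -1/2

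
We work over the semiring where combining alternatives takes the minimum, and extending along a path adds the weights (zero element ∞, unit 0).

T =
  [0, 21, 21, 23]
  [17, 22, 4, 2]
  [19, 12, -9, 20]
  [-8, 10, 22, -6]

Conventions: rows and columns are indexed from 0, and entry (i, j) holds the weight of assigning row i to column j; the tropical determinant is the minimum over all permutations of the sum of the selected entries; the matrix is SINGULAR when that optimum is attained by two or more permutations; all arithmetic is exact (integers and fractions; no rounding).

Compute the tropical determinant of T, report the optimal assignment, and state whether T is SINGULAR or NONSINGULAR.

σ = (0, 1, 2, 3): 0 + 22 + (-9) + (-6) = 7
σ = (0, 1, 3, 2): 0 + 22 + 20 + 22 = 64
σ = (0, 2, 1, 3): 0 + 4 + 12 + (-6) = 10
σ = (0, 2, 3, 1): 0 + 4 + 20 + 10 = 34
σ = (0, 3, 1, 2): 0 + 2 + 12 + 22 = 36
σ = (0, 3, 2, 1): 0 + 2 + (-9) + 10 = 3
σ = (1, 0, 2, 3): 21 + 17 + (-9) + (-6) = 23
σ = (1, 0, 3, 2): 21 + 17 + 20 + 22 = 80
σ = (1, 2, 0, 3): 21 + 4 + 19 + (-6) = 38
σ = (1, 2, 3, 0): 21 + 4 + 20 + (-8) = 37
σ = (1, 3, 0, 2): 21 + 2 + 19 + 22 = 64
σ = (1, 3, 2, 0): 21 + 2 + (-9) + (-8) = 6
σ = (2, 0, 1, 3): 21 + 17 + 12 + (-6) = 44
σ = (2, 0, 3, 1): 21 + 17 + 20 + 10 = 68
σ = (2, 1, 0, 3): 21 + 22 + 19 + (-6) = 56
σ = (2, 1, 3, 0): 21 + 22 + 20 + (-8) = 55
σ = (2, 3, 0, 1): 21 + 2 + 19 + 10 = 52
σ = (2, 3, 1, 0): 21 + 2 + 12 + (-8) = 27
σ = (3, 0, 1, 2): 23 + 17 + 12 + 22 = 74
σ = (3, 0, 2, 1): 23 + 17 + (-9) + 10 = 41
σ = (3, 1, 0, 2): 23 + 22 + 19 + 22 = 86
σ = (3, 1, 2, 0): 23 + 22 + (-9) + (-8) = 28
σ = (3, 2, 0, 1): 23 + 4 + 19 + 10 = 56
σ = (3, 2, 1, 0): 23 + 4 + 12 + (-8) = 31
Optimal value attained by: σ = (0, 3, 2, 1).
Answer: det⊕(T) = 3; verdict: NONSINGULAR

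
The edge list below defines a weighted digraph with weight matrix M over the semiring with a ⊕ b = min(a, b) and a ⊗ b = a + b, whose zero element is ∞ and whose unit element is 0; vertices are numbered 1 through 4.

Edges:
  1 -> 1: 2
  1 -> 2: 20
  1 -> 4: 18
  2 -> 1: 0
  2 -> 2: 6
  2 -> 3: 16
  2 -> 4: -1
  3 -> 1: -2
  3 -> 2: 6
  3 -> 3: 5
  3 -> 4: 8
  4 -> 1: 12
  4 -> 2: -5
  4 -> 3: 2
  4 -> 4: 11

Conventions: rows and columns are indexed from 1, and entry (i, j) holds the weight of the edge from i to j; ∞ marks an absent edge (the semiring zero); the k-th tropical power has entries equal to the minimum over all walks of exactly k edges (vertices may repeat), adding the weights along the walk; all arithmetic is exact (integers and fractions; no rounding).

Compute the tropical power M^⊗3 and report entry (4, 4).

M^⊗2:
  [4, 13, 20, 19]
  [2, -6, 1, 5]
  [0, 3, 10, 5]
  [-5, 1, 7, -6]
M^⊗3:
  [6, 14, 21, 12]
  [-6, 0, 6, -7]
  [2, 0, 7, 2]
  [-3, -11, -4, 0]
Key observation: the optimum is the walk 4->2->2->4, with weight (-5) + 6 + (-1) = 0.
Optimal value attained by: walk 4->2->2->4.
Answer: (M^⊗3)[4][4] = 0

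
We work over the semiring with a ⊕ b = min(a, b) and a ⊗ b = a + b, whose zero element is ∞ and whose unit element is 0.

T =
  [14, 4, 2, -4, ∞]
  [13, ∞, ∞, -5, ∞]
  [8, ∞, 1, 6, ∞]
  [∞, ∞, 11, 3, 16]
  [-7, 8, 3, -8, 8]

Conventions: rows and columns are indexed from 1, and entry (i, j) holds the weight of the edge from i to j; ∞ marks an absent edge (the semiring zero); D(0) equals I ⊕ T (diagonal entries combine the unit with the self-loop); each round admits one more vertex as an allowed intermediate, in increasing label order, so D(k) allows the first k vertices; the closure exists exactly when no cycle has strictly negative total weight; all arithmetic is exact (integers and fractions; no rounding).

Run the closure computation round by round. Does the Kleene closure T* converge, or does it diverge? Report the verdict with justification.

D(0):
  [0, 4, 2, -4, ∞]
  [13, 0, ∞, -5, ∞]
  [8, ∞, 0, 6, ∞]
  [∞, ∞, 11, 0, 16]
  [-7, 8, 3, -8, 0]
D(1):
  [0, 4, 2, -4, ∞]
  [13, 0, 15, -5, ∞]
  [8, 12, 0, 4, ∞]
  [∞, ∞, 11, 0, 16]
  [-7, -3, -5, -11, 0]
D(2):
  [0, 4, 2, -4, ∞]
  [13, 0, 15, -5, ∞]
  [8, 12, 0, 4, ∞]
  [∞, ∞, 11, 0, 16]
  [-7, -3, -5, -11, 0]
D(3):
  [0, 4, 2, -4, ∞]
  [13, 0, 15, -5, ∞]
  [8, 12, 0, 4, ∞]
  [19, 23, 11, 0, 16]
  [-7, -3, -5, -11, 0]
D(4):
  [0, 4, 2, -4, 12]
  [13, 0, 6, -5, 11]
  [8, 12, 0, 4, 20]
  [19, 23, 11, 0, 16]
  [-7, -3, -5, -11, 0]
D(5):
  [0, 4, 2, -4, 12]
  [4, 0, 6, -5, 11]
  [8, 12, 0, 4, 20]
  [9, 13, 11, 0, 16]
  [-7, -3, -5, -11, 0]
Key observation: every diagonal entry stays at the unit through all rounds, so no improving cycle exists.
Answer: CONVERGES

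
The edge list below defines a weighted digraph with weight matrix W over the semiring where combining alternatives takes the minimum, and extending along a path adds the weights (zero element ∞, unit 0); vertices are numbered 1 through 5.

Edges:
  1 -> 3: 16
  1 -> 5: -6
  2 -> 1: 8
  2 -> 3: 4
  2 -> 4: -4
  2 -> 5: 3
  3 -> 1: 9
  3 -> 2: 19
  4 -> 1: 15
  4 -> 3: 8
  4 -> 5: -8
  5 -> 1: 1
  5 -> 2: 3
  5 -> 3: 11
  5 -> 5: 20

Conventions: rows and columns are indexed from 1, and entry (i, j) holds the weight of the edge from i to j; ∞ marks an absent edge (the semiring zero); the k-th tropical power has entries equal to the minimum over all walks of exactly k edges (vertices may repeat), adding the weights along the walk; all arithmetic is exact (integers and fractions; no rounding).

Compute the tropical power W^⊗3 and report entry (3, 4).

W^⊗2:
  [-5, -3, 5, ∞, 14]
  [4, 6, 4, ∞, -12]
  [27, ∞, 23, 15, 3]
  [-7, -5, 3, ∞, 9]
  [11, 23, 7, -1, -5]
W^⊗3:
  [5, 17, 1, -7, -11]
  [-11, -9, -1, 2, -2]
  [4, 6, 14, ∞, 7]
  [3, 12, -1, -9, -13]
  [-4, -2, 6, 19, -9]
Key observation: no walk of exactly 3 edges connects these vertices, so the entry is the semiring zero.
Answer: (W^⊗3)[3][4] = ∞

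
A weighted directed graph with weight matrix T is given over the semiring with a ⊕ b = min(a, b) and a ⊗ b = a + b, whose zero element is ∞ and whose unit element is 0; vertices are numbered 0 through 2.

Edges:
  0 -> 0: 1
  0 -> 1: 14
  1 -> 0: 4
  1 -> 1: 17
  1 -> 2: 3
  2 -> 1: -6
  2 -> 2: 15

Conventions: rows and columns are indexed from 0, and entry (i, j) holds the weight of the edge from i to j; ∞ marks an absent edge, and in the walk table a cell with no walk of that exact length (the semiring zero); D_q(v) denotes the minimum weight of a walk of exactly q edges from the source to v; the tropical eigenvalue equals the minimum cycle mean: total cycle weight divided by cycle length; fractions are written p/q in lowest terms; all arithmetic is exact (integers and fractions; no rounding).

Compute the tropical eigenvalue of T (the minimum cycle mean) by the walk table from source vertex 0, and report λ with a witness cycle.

q=0: [0, ∞, ∞]
q=1: [1, 14, ∞]
q=2: [2, 15, 17]
q=3: [3, 11, 18]
Optimal cycle mean attained by: cycle 1->2->1, total 3 + (-6), length 2.
Answer: λ = -3/2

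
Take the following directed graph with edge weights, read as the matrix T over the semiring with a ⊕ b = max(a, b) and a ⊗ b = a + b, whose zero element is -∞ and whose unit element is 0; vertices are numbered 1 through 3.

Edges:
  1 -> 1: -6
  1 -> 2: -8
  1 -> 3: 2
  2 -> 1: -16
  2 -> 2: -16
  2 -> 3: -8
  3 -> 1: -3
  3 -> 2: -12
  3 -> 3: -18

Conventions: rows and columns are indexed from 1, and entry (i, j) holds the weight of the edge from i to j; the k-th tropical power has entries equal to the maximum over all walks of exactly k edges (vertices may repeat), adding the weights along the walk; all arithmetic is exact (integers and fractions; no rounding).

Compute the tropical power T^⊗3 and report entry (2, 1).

T^⊗2:
  [-1, -10, -4]
  [-11, -20, -14]
  [-9, -11, -1]
T^⊗3:
  [-7, -9, 1]
  [-17, -19, -9]
  [-4, -13, -7]
Key observation: the optimum is the walk 2->1->3->1, with weight (-16) + 2 + (-3) = -17.
Optimal value attained by: walk 2->1->3->1.
Answer: (T^⊗3)[2][1] = -17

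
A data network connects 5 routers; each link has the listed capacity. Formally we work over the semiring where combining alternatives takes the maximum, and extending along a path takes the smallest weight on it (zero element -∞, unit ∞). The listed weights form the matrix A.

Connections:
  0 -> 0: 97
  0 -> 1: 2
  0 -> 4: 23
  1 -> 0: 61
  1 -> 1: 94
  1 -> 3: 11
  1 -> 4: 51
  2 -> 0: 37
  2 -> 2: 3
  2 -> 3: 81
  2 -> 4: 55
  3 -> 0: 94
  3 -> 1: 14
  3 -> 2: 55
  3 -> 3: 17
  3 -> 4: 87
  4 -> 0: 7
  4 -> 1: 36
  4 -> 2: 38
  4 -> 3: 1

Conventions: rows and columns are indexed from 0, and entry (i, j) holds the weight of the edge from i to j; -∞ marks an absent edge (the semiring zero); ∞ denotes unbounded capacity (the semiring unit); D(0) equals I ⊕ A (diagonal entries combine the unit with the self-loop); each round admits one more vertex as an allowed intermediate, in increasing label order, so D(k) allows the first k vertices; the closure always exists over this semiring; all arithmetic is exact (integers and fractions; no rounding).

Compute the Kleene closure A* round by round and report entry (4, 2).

D(0):
  [∞, 2, -∞, -∞, 23]
  [61, ∞, -∞, 11, 51]
  [37, -∞, ∞, 81, 55]
  [94, 14, 55, ∞, 87]
  [7, 36, 38, 1, ∞]
D(1):
  [∞, 2, -∞, -∞, 23]
  [61, ∞, -∞, 11, 51]
  [37, 2, ∞, 81, 55]
  [94, 14, 55, ∞, 87]
  [7, 36, 38, 1, ∞]
D(2):
  [∞, 2, -∞, 2, 23]
  [61, ∞, -∞, 11, 51]
  [37, 2, ∞, 81, 55]
  [94, 14, 55, ∞, 87]
  [36, 36, 38, 11, ∞]
D(3):
  [∞, 2, -∞, 2, 23]
  [61, ∞, -∞, 11, 51]
  [37, 2, ∞, 81, 55]
  [94, 14, 55, ∞, 87]
  [37, 36, 38, 38, ∞]
D(4):
  [∞, 2, 2, 2, 23]
  [61, ∞, 11, 11, 51]
  [81, 14, ∞, 81, 81]
  [94, 14, 55, ∞, 87]
  [38, 36, 38, 38, ∞]
D(5):
  [∞, 23, 23, 23, 23]
  [61, ∞, 38, 38, 51]
  [81, 36, ∞, 81, 81]
  [94, 36, 55, ∞, 87]
  [38, 36, 38, 38, ∞]
Answer: A*[4][2] = 38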